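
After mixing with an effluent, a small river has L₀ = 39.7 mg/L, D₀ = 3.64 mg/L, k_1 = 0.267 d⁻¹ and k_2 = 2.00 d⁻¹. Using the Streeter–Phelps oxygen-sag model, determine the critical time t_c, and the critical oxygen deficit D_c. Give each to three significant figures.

t_c ≈ 0.640 d; D_c ≈ 4.47 mg/L

t_c = [1/(k_2−k_1)] ln[(k_2/k_1)(1 − D₀(k_2−k_1)/(k_1 L₀))]
= [1/(2.00−0.267)] ln[(2.00/0.267)(1 − 3.64×1.733/(0.267×39.7))]
= (1/1.733) ln[7.491 × 0.4049] = 0.5770 × ln(3.033) = 0.5770 × 1.110 = 0.6402 d.
L(t_c) = L₀ e^(−k_1 t_c) = 39.7 × 0.8429 = 33.46 mg/L, and at the critical point k_2 D_c = k_1 L, so D_c = (0.267/2.00) × 33.46 = 4.467 mg/L.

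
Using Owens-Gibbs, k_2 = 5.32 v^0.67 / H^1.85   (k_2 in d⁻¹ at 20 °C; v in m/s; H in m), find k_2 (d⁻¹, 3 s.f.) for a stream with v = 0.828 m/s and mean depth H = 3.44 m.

k_2 = 5.32 × 0.828^0.67 / 3.44^1.85 = 5.32 × 0.8812 / 9.832 = 0.4768 d⁻¹.

k_2 ≈ 0.477 d⁻¹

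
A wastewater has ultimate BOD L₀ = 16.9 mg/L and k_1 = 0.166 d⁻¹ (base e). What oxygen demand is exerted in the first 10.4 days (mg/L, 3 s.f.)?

y ≈ 13.9 mg/L

y_t = L₀(1 − e^(−k_1 t)) = 16.9 × (1 − e^(−0.166×10.4))
= 16.9 × (1 − 0.1779) = 16.9 × 0.8221 = 13.89 mg/L.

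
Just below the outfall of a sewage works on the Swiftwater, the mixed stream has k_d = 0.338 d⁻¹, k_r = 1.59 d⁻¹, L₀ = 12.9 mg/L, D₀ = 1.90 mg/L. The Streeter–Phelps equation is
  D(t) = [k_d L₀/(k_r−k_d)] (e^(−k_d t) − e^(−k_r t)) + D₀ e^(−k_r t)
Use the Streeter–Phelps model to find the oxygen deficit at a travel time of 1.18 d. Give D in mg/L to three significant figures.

k_d L₀/(k_r−k_d) = 0.338×12.9/(1.59−0.338) = 4.360/1.252 = 3.483 mg/L.
e^(−k_d t) = e^(−0.338×1.180) = 0.6711; e^(−k_r t) = e^(−1.59×1.180) = 0.1532.
D = 3.483 × (0.6711 − 0.1532) + 1.90 × 0.1532 = 1.804 + 0.2910 = 2.095 mg/L.

D ≈ 2.09 mg/L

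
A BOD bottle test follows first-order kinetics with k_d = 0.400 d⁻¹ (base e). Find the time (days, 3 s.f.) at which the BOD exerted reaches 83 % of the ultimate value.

y/L₀ = 1 − e^(−k_d t) = 0.83 ⇒ e^(−k_d t) = 0.170
t = −ln(0.170) / 0.400 = 1.772 / 0.400 = 4.430 d.

t ≈ 4.43 d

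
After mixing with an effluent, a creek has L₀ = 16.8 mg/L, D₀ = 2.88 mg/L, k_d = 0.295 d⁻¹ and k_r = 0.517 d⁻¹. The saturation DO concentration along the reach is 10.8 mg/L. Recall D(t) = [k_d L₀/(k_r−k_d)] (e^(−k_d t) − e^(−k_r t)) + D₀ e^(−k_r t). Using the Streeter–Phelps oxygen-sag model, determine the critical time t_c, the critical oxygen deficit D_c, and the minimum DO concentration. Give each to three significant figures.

With k_r/k_d = 1.753 and 1 − D₀(k_r−k_d)/(k_d L₀) = 0.8710,
t_c = ln(1.753 × 0.8710) / (0.517 − 0.295) = ln(1.526) / 0.2220 = 0.4229/0.2220 = 1.905 d.
D_c = (k_d/k_r) L₀ e^(−k_d t_c) = (0.295/0.517) × 16.8 × e^(−0.295×1.905) = 0.5706 × 16.8 × 0.5701 = 5.465 mg/L.
Minimum DO = C_s − D_c = 10.8 − 5.465 = 5.335 mg/L.

t_c ≈ 1.91 d; D_c ≈ 5.46 mg/L; min DO ≈ 5.34 mg/L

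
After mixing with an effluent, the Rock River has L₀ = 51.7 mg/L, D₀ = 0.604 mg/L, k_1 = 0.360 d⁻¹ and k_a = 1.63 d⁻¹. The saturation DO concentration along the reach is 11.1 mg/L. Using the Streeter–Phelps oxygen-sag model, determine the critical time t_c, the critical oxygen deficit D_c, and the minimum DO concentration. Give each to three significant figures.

t_c = [1/(k_a−k_1)] ln[(k_a/k_1)(1 − D₀(k_a−k_1)/(k_1 L₀))]
= [1/(1.63−0.360)] ln[(1.63/0.360)(1 − 0.604×1.270/(0.360×51.7))]
= (1/1.270) ln[4.528 × 0.9588] = 0.7874 × ln(4.341) = 0.7874 × 1.468 = 1.156 d.
D_c = (k_1/k_a) L₀ e^(−k_1 t_c) = (0.360/1.63) × 51.7 × e^(−0.360×1.156) = 0.2209 × 51.7 × 0.6596 = 7.531 mg/L.
Minimum DO = C_s − D_c = 11.1 − 7.531 = 3.569 mg/L.

t_c ≈ 1.16 d; D_c ≈ 7.53 mg/L; min DO ≈ 3.57 mg/L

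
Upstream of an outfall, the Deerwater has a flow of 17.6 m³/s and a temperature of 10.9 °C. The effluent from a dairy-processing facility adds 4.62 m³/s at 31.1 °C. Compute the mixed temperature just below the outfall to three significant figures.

Flow-weighted mixing: C = (Q_r C_r + Q_w C_w)/(Q_r + Q_w)
= (17.6×10.9 + 4.62×31.1)/(17.6 + 4.62) = 335.5/22.22 = 15.10 °C.

15.1 °C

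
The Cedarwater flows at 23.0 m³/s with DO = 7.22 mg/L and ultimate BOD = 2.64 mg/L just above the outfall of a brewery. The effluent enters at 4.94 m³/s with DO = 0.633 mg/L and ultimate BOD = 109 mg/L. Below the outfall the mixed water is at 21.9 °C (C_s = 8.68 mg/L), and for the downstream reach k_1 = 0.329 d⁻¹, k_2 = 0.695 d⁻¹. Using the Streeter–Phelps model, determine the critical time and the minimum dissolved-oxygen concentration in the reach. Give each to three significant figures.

t_c ≈ 1.64 d; minimum DO ≈ 2.77 mg/L

Mixed DO = (23.0×7.22 + 4.94×0.633)/(23.0+4.94) = 169.2/27.94 = 6.055 mg/L.
Mixed L₀ = (23.0×2.64 + 4.94×109)/(27.94) = 599.2/27.94 = 21.45 mg/L.
Initial deficit D₀ = C_s − DO₀ = 8.68 − 6.055 = 2.625 mg/L.
t_c = (1/0.3660) ln[(0.695/0.329)(1 − 2.625×0.3660/(0.329×21.45))] = 2.732 × ln(1.825) = 1.643 d.
D_c = (0.329/0.695) × 21.45 × e^(−0.329×1.643) = 0.4734 × 21.45 × 0.5823 = 5.912 mg/L.
Minimum DO = 8.68 − 5.912 = 2.768 mg/L.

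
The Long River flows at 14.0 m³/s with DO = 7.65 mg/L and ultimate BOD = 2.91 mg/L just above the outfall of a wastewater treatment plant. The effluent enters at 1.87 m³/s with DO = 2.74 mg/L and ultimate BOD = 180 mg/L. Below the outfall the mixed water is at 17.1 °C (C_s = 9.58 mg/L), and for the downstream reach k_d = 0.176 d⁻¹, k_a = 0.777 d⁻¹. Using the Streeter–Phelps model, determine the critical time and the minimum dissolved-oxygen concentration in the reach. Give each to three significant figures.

t_c ≈ 1.73 d; minimum DO ≈ 5.61 mg/L

Mixed DO = (14.0×7.65 + 1.87×2.74)/(14.0+1.87) = 112.2/15.87 = 7.071 mg/L.
Mixed L₀ = (14.0×2.91 + 1.87×180)/(15.87) = 377.3/15.87 = 23.78 mg/L.
Initial deficit D₀ = C_s − DO₀ = 9.58 − 7.071 = 2.509 mg/L.
t_c = (1/0.6010) ln[(0.777/0.176)(1 − 2.509×0.6010/(0.176×23.78))] = 1.664 × ln(2.824) = 1.728 d.
D_c = (0.176/0.777) × 23.78 × e^(−0.176×1.728) = 0.2265 × 23.78 × 0.7378 = 3.974 mg/L.
Minimum DO = 9.58 − 3.974 = 5.606 mg/L.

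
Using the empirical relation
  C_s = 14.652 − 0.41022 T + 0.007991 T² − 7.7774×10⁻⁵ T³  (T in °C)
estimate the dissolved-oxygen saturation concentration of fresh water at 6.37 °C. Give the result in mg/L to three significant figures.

C_s ≈ 12.3 mg/L

C_s = 14.652 − 0.41022×6.37 + 0.007991×6.37² − 7.7774×10⁻⁵×6.37³ = 12.34 mg/L.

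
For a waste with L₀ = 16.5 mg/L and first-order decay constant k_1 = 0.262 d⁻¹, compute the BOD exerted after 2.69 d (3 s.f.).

y_t = L₀(1 − e^(−k_1 t)) = 16.5 × (1 − e^(−0.262×2.69))
= 16.5 × (1 − 0.4942) = 16.5 × 0.5058 = 8.345 mg/L.

y ≈ 8.35 mg/L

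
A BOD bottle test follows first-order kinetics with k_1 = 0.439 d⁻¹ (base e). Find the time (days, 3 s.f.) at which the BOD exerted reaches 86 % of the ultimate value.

y/L₀ = 1 − e^(−k_1 t) = 0.86 ⇒ e^(−k_1 t) = 0.140
t = −ln(0.140) / 0.439 = 1.966 / 0.439 = 4.479 d.

t ≈ 4.48 d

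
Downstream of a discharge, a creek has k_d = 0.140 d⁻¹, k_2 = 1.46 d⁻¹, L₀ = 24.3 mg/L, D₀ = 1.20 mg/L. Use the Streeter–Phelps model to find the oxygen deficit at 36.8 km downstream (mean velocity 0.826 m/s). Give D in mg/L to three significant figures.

Travel time t = x/v = 36.8 km / (0.826 m/s) = 36800 m / 0.826 m/s = 44550 s = 0.5156 d.
k_d L₀/(k_2−k_d) = 0.140×24.3/(1.46−0.140) = 3.402/1.320 = 2.577 mg/L.
e^(−k_d t) = e^(−0.140×0.5156) = 0.9304; e^(−k_2 t) = e^(−1.46×0.5156) = 0.4710.
D = 2.577 × (0.9304 − 0.4710) + 1.20 × 0.4710 = 1.184 + 0.5652 = 1.749 mg/L.

D ≈ 1.75 mg/L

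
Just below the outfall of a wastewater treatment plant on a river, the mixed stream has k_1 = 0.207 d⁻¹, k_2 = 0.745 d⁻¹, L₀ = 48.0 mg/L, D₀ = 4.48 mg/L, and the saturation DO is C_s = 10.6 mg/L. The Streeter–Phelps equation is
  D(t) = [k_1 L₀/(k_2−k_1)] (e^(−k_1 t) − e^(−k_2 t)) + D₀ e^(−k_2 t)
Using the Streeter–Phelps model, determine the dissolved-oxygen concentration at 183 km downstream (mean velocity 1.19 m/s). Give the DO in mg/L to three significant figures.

Travel time t = x/v = 183 km / (1.19 m/s) = 183000 m / 1.19 m/s = 153800 s = 1.780 d.
k_1 L₀/(k_2−k_1) = 0.207×48.0/(0.745−0.207) = 9.936/0.5380 = 18.47 mg/L.
e^(−k_1 t) = e^(−0.207×1.780) = 0.6918; e^(−k_2 t) = e^(−0.745×1.780) = 0.2655.
D = 18.47 × (0.6918 − 0.2655) + 4.48 × 0.2655 = 7.873 + 1.190 = 9.062 mg/L.
DO = C_s − D = 10.6 − 9.062 = 1.538 mg/L.

DO ≈ 1.54 mg/L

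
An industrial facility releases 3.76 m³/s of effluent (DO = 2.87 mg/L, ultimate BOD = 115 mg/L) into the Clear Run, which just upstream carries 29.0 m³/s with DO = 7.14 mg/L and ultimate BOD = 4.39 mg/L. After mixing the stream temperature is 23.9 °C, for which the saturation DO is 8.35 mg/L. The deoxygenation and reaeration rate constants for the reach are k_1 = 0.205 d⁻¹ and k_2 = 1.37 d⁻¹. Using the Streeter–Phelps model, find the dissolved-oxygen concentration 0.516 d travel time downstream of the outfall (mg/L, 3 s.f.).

Mixed DO = (29.0×7.14 + 3.76×2.87)/(29.0+3.76) = 217.9/32.76 = 6.650 mg/L.
Mixed L₀ = (29.0×4.39 + 3.76×115)/(32.76) = 559.7/32.76 = 17.09 mg/L.
Initial deficit D₀ = C_s − DO₀ = 8.35 − 6.650 = 1.700 mg/L.
D(0.516) = [0.205×17.09/(1.37−0.205)](e^(−0.205×0.516) − e^(−1.37×0.516)) + 1.700 e^(−1.37×0.516)
= 3.006 × (0.8996 − 0.4932) + 1.700 × 0.4932 = 2.060 mg/L.
DO = 8.35 − 2.060 = 6.290 mg/L.

DO ≈ 6.29 mg/L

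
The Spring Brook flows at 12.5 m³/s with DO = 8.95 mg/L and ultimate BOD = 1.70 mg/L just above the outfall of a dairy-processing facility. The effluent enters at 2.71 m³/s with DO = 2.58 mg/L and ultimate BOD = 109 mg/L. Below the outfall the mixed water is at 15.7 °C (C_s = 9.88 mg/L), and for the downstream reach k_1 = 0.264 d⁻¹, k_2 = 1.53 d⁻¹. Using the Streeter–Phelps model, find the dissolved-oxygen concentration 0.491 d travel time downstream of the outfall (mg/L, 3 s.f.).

Mixed DO = (12.5×8.95 + 2.71×2.58)/(12.5+2.71) = 118.9/15.21 = 7.815 mg/L.
Mixed L₀ = (12.5×1.70 + 2.71×109)/(15.21) = 316.6/15.21 = 20.82 mg/L.
Initial deficit D₀ = C_s − DO₀ = 9.88 − 7.815 = 2.065 mg/L.
D(0.491) = [0.264×20.82/(1.53−0.264)](e^(−0.264×0.491) − e^(−1.53×0.491)) + 2.065 e^(−1.53×0.491)
= 4.341 × (0.8784 − 0.4718) + 2.065 × 0.4718 = 2.740 mg/L.
DO = 9.88 − 2.740 = 7.140 mg/L.

DO ≈ 7.14 mg/L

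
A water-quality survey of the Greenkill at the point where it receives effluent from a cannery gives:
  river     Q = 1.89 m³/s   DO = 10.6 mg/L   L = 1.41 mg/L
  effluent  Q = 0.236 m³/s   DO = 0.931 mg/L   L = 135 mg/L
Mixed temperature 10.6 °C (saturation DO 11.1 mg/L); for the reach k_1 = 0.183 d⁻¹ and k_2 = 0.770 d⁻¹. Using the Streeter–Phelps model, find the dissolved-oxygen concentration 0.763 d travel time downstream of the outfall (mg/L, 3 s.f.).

DO ≈ 8.64 mg/L

Mixed DO = (1.89×10.6 + 0.236×0.931)/(1.89+0.236) = 20.25/2.126 = 9.527 mg/L.
Mixed L₀ = (1.89×1.41 + 0.236×135)/(2.126) = 34.52/2.126 = 16.24 mg/L.
Initial deficit D₀ = C_s − DO₀ = 11.1 − 9.527 = 1.573 mg/L.
D(0.763) = [0.183×16.24/(0.770−0.183)](e^(−0.183×0.763) − e^(−0.770×0.763)) + 1.573 e^(−0.770×0.763)
= 5.063 × (0.8697 − 0.5557) + 1.573 × 0.5557 = 2.464 mg/L.
DO = 11.1 − 2.464 = 8.636 mg/L.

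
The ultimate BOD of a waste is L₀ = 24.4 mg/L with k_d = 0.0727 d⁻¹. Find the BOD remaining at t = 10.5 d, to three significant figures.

L ≈ 11.4 mg/L

L_t = L₀ e^(−k_d t) = 24.4 × e^(−0.0727×10.5) = 24.4 × 0.4661 = 11.37 mg/L.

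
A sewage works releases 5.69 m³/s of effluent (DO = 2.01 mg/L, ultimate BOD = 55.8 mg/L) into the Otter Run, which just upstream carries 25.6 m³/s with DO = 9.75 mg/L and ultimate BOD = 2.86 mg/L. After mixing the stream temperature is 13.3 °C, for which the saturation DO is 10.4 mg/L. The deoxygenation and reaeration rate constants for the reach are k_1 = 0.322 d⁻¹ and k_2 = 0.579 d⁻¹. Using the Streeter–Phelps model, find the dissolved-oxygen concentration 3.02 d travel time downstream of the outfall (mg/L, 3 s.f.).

DO ≈ 6.85 mg/L

Mixed DO = (25.6×9.75 + 5.69×2.01)/(25.6+5.69) = 261.0/31.29 = 8.343 mg/L.
Mixed L₀ = (25.6×2.86 + 5.69×55.8)/(31.29) = 390.7/31.29 = 12.49 mg/L.
Initial deficit D₀ = C_s − DO₀ = 10.4 − 8.343 = 2.057 mg/L.
D(3.02) = [0.322×12.49/(0.579−0.322)](e^(−0.322×3.02) − e^(−0.579×3.02)) + 2.057 e^(−0.579×3.02)
= 15.65 × (0.3782 − 0.1740) + 2.057 × 0.1740 = 3.552 mg/L.
DO = 10.4 − 3.552 = 6.848 mg/L.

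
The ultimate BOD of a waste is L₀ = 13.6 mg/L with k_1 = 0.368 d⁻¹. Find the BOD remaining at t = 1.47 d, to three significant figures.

L_t = L₀ e^(−k_1 t) = 13.6 × e^(−0.368×1.47) = 13.6 × 0.5822 = 7.918 mg/L.

L ≈ 7.92 mg/L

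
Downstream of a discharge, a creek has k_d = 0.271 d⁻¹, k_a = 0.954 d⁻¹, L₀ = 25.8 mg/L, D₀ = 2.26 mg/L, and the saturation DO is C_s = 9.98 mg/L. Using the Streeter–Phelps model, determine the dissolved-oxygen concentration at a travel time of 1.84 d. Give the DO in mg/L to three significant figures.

k_d L₀/(k_a−k_d) = 0.271×25.8/(0.954−0.271) = 6.992/0.6830 = 10.24 mg/L.
e^(−k_d t) = e^(−0.271×1.840) = 0.6074; e^(−k_a t) = e^(−0.954×1.840) = 0.1728.
D = 10.24 × (0.6074 − 0.1728) + 2.26 × 0.1728 = 4.448 + 0.3906 = 4.839 mg/L.
DO = C_s − D = 9.98 − 4.839 = 5.141 mg/L.

DO ≈ 5.14 mg/L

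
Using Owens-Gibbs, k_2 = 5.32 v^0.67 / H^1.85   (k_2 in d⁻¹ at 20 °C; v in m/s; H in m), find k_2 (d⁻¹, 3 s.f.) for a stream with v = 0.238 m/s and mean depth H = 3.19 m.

k_2 = 5.32 × 0.238^0.67 / 3.19^1.85 = 5.32 × 0.3822 / 8.551 = 0.2378 d⁻¹.

k_2 ≈ 0.238 d⁻¹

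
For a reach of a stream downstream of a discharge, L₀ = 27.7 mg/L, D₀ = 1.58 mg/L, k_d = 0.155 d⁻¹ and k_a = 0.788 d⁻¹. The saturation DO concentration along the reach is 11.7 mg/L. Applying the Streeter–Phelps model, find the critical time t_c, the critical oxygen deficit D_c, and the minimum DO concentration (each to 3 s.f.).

t_c ≈ 2.15 d; D_c ≈ 3.90 mg/L; min DO ≈ 7.80 mg/L

With k_a/k_d = 5.084 and 1 − D₀(k_a−k_d)/(k_d L₀) = 0.7671,
t_c = ln(5.084 × 0.7671) / (0.788 − 0.155) = ln(3.900) / 0.6330 = 1.361/0.6330 = 2.150 d.
D_c = (k_d/k_a) L₀ e^(−k_d t_c) = (0.155/0.788) × 27.7 × e^(−0.155×2.150) = 0.1967 × 27.7 × 0.7166 = 3.904 mg/L.
Minimum DO = C_s − D_c = 11.7 − 3.904 = 7.796 mg/L.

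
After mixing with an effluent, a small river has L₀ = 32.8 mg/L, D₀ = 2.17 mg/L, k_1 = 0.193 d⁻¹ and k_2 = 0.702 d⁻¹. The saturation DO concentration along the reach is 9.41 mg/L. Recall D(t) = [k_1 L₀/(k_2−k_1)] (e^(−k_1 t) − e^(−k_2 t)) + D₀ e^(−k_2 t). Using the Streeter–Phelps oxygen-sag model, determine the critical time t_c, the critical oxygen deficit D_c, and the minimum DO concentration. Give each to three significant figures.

t_c ≈ 2.16 d; D_c ≈ 5.94 mg/L; min DO ≈ 3.47 mg/L

With k_2/k_1 = 3.637 and 1 − D₀(k_2−k_1)/(k_1 L₀) = 0.8255,
t_c = ln(3.637 × 0.8255) / (0.702 − 0.193) = ln(3.003) / 0.5090 = 1.100/0.5090 = 2.160 d.
D_c = (k_1/k_2) L₀ e^(−k_1 t_c) = (0.193/0.702) × 32.8 × e^(−0.193×2.160) = 0.2749 × 32.8 × 0.6591 = 5.943 mg/L.
Minimum DO = C_s − D_c = 9.41 − 5.943 = 3.467 mg/L.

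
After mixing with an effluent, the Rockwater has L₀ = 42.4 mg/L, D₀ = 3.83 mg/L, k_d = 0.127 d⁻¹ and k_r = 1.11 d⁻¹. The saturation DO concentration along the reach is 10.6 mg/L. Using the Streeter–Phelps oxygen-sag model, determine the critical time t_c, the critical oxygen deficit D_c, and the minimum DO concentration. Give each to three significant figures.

At the critical point dD/dt = 0, so k_d L₀ e^(−k_d t) = k_r D. Substituting D(t) from the Streeter–Phelps equation and solving for t gives
t_c = ln[(k_r/k_d)(1 − D₀(k_r−k_d)/(k_d L₀))] / (k_r−k_d).
Here k_r−k_d = 0.9830 d⁻¹ and 1 − D₀(k_r−k_d)/(k_d L₀) = 1 − 3.83×0.9830/(0.127×42.4) = 0.3008, so
t_c = ln(8.740 × 0.3008) / 0.9830 = 0.9667 / 0.9830 = 0.9834 d.
L(t_c) = L₀ e^(−k_d t_c) = 42.4 × 0.8826 = 37.42 mg/L, and at the critical point k_r D_c = k_d L, so D_c = (0.127/1.11) × 37.42 = 4.282 mg/L.
Minimum DO = C_s − D_c = 10.6 − 4.282 = 6.318 mg/L.

t_c ≈ 0.983 d; D_c ≈ 4.28 mg/L; min DO ≈ 6.32 mg/L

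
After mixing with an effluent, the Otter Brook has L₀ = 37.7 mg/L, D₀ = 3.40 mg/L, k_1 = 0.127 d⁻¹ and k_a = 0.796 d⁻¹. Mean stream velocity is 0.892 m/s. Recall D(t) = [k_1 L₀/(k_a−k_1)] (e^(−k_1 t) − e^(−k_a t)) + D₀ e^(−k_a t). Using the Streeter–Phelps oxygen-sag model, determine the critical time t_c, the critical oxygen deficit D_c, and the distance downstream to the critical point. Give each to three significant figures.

t_c = [1/(k_a−k_1)] ln[(k_a/k_1)(1 − D₀(k_a−k_1)/(k_1 L₀))]
= [1/(0.796−0.127)] ln[(0.796/0.127)(1 − 3.40×0.6690/(0.127×37.7))]
= (1/0.6690) ln[6.268 × 0.5249] = 1.495 × ln(3.290) = 1.495 × 1.191 = 1.780 d.
D_c = (k_1/k_a) L₀ e^(−k_1 t_c) = (0.127/0.796) × 37.7 × e^(−0.127×1.780) = 0.1595 × 37.7 × 0.7977 = 4.798 mg/L.
x_c = v t_c = 0.892 m/s × 1.780 d × 86400 s/d = 137200 m ≈ 137 km.

t_c ≈ 1.78 d; D_c ≈ 4.80 mg/L; x_c ≈ 137 km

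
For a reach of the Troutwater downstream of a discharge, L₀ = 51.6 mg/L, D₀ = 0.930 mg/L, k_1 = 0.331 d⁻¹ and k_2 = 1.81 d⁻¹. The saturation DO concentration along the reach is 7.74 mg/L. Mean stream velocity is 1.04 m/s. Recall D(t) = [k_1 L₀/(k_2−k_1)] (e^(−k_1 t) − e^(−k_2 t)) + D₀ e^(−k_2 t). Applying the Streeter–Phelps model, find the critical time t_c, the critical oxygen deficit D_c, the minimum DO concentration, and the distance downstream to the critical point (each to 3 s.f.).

t_c = [1/(k_2−k_1)] ln[(k_2/k_1)(1 − D₀(k_2−k_1)/(k_1 L₀))]
= [1/(1.81−0.331)] ln[(1.81/0.331)(1 − 0.930×1.479/(0.331×51.6))]
= (1/1.479) ln[5.468 × 0.9195] = 0.6761 × ln(5.028) = 0.6761 × 1.615 = 1.092 d.
D_c = (k_1/k_2) L₀ e^(−k_1 t_c) = (0.331/1.81) × 51.6 × e^(−0.331×1.092) = 0.1829 × 51.6 × 0.6967 = 6.574 mg/L.
Minimum DO = C_s − D_c = 7.74 − 6.574 = 1.166 mg/L.
x_c = v t_c = 1.04 m/s × 1.092 d × 86400 s/d = 98120 m ≈ 98.1 km.

t_c ≈ 1.09 d; D_c ≈ 6.57 mg/L; min DO ≈ 1.17 mg/L; x_c ≈ 98.1 km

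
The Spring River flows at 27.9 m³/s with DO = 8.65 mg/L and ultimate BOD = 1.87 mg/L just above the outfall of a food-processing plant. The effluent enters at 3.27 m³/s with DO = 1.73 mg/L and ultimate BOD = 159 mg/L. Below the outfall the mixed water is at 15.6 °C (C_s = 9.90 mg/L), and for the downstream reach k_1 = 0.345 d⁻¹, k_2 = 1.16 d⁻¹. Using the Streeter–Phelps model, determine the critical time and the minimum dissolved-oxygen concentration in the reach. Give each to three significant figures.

Mixed DO = (27.9×8.65 + 3.27×1.73)/(27.9+3.27) = 247.0/31.17 = 7.924 mg/L.
Mixed L₀ = (27.9×1.87 + 3.27×159)/(31.17) = 572.1/31.17 = 18.35 mg/L.
Initial deficit D₀ = C_s − DO₀ = 9.90 − 7.924 = 1.976 mg/L.
t_c = (1/0.8150) ln[(1.16/0.345)(1 − 1.976×0.8150/(0.345×18.35))] = 1.227 × ln(2.507) = 1.128 d.
D_c = (0.345/1.16) × 18.35 × e^(−0.345×1.128) = 0.2974 × 18.35 × 0.6777 = 3.699 mg/L.
Minimum DO = 9.90 − 3.699 = 6.201 mg/L.

t_c ≈ 1.13 d; minimum DO ≈ 6.20 mg/L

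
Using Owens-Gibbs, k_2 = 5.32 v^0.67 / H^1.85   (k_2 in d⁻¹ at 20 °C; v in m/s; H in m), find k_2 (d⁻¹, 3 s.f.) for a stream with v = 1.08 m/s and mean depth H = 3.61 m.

k_2 ≈ 0.521 d⁻¹

k_2 = 5.32 × 1.08^0.67 / 3.61^1.85 = 5.32 × 1.053 / 10.75 = 0.5211 d⁻¹.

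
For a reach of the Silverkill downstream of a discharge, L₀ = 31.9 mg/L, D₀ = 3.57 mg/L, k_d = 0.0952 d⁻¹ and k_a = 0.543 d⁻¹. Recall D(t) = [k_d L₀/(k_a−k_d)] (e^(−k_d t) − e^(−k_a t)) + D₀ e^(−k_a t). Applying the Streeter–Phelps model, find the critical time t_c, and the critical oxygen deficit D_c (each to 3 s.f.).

t_c ≈ 2.22 d; D_c ≈ 4.53 mg/L

t_c = [1/(k_a−k_d)] ln[(k_a/k_d)(1 − D₀(k_a−k_d)/(k_d L₀))]
= [1/(0.543−0.0952)] ln[(0.543/0.0952)(1 − 3.57×0.4478/(0.0952×31.9))]
= (1/0.4478) ln[5.704 × 0.4736] = 2.233 × ln(2.701) = 2.233 × 0.9937 = 2.219 d.
D_c = (k_d/k_a) L₀ e^(−k_d t_c) = (0.0952/0.543) × 31.9 × e^(−0.0952×2.219) = 0.1753 × 31.9 × 0.8096 = 4.528 mg/L.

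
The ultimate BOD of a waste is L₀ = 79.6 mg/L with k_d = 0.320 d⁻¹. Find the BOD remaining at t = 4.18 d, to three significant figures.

L_t = L₀ e^(−k_d t) = 79.6 × e^(−0.320×4.18) = 79.6 × 0.2625 = 20.89 mg/L.

L ≈ 20.9 mg/L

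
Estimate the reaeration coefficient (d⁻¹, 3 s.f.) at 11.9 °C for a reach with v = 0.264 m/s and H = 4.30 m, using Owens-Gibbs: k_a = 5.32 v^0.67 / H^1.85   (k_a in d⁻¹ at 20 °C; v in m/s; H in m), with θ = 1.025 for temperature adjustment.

k_a ≈ 0.120 d⁻¹

k_a(20) = 5.32 × 0.264^0.67 / 4.30^1.85 = 5.32 × 0.4097 / 14.86 = 0.1467 d⁻¹.
k_a(11.9) = 0.1467 × 1.025^(11.9−20) = 0.1467 × 0.8187 = 0.1201 d⁻¹.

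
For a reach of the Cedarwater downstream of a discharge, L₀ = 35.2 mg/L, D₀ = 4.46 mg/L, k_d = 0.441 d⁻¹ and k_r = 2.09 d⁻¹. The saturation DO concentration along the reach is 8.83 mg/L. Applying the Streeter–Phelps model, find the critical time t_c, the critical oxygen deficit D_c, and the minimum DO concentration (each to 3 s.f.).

t_c = [1/(k_r−k_d)] ln[(k_r/k_d)(1 − D₀(k_r−k_d)/(k_d L₀))]
= [1/(2.09−0.441)] ln[(2.09/0.441)(1 − 4.46×1.649/(0.441×35.2))]
= (1/1.649) ln[4.739 × 0.5262] = 0.6064 × ln(2.494) = 0.6064 × 0.9138 = 0.5542 d.
D_c = (k_d/k_r) L₀ e^(−k_d t_c) = (0.441/2.09) × 35.2 × e^(−0.441×0.5542) = 0.2110 × 35.2 × 0.7832 = 5.817 mg/L.
Minimum DO = C_s − D_c = 8.83 − 5.817 = 3.013 mg/L.

t_c ≈ 0.554 d; D_c ≈ 5.82 mg/L; min DO ≈ 3.01 mg/L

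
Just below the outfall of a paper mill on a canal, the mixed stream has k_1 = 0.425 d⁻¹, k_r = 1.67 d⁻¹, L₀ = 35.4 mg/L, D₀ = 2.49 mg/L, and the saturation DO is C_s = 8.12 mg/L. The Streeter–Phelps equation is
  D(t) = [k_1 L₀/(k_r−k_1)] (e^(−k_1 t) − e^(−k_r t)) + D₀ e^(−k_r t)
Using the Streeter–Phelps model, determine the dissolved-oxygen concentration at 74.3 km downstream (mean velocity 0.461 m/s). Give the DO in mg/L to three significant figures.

Travel time t = x/v = 74.3 km / (0.461 m/s) = 74300 m / 0.461 m/s = 161200 s = 1.865 d.
k_1 L₀/(k_r−k_1) = 0.425×35.4/(1.67−0.425) = 15.04/1.245 = 12.08 mg/L.
e^(−k_1 t) = e^(−0.425×1.865) = 0.4526; e^(−k_r t) = e^(−1.67×1.865) = 0.04437.
D = 12.08 × (0.4526 − 0.04437) + 2.49 × 0.04437 = 4.933 + 0.1105 = 5.043 mg/L.
DO = C_s − D = 8.12 − 5.043 = 3.077 mg/L.

DO ≈ 3.08 mg/L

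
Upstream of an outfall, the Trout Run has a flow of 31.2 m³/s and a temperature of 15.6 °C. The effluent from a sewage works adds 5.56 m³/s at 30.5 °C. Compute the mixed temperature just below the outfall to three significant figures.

17.9 °C

Flow-weighted mixing: C = (Q_r C_r + Q_w C_w)/(Q_r + Q_w)
= (31.2×15.6 + 5.56×30.5)/(31.2 + 5.56) = 656.3/36.76 = 17.85 °C.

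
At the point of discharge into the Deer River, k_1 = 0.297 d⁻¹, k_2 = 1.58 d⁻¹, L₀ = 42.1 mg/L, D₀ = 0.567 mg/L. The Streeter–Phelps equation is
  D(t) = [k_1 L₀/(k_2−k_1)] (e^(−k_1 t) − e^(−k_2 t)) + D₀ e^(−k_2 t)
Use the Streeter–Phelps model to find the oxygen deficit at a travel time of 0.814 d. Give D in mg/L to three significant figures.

k_1 L₀/(k_2−k_1) = 0.297×42.1/(1.58−0.297) = 12.50/1.283 = 9.746 mg/L.
e^(−k_1 t) = e^(−0.297×0.8140) = 0.7852; e^(−k_2 t) = e^(−1.58×0.8140) = 0.2763.
D = 9.746 × (0.7852 − 0.2763) + 0.567 × 0.2763 = 4.960 + 0.1567 = 5.116 mg/L.

D ≈ 5.12 mg/L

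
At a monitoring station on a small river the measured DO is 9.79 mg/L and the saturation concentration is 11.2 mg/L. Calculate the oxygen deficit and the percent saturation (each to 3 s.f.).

D = C_s − C = 11.2 − 9.79 = 1.41 mg/L.
% saturation = 9.79/11.2 × 100 = 87.4 %.

D ≈ 1.41 mg/L; 87.4 % saturation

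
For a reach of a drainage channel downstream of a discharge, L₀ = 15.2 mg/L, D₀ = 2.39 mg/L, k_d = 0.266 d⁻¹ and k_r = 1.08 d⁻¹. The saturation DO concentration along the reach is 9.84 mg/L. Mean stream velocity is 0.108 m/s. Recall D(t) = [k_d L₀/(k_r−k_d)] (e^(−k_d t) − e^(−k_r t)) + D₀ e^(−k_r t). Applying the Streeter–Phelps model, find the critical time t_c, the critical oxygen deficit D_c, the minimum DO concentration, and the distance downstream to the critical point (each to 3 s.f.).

t_c ≈ 0.915 d; D_c ≈ 2.93 mg/L; min DO ≈ 6.91 mg/L; x_c ≈ 8.54 km

With k_r/k_d = 4.060 and 1 − D₀(k_r−k_d)/(k_d L₀) = 0.5188,
t_c = ln(4.060 × 0.5188) / (1.08 − 0.266) = ln(2.107) / 0.8140 = 0.7450/0.8140 = 0.9153 d.
D_c = (k_d/k_r) L₀ e^(−k_d t_c) = (0.266/1.08) × 15.2 × e^(−0.266×0.9153) = 0.2463 × 15.2 × 0.7839 = 2.935 mg/L.
Minimum DO = C_s − D_c = 9.84 − 2.935 = 6.905 mg/L.
x_c = v t_c = 0.108 m/s × 0.9153 d × 86400 s/d = 8541 m ≈ 8.54 km.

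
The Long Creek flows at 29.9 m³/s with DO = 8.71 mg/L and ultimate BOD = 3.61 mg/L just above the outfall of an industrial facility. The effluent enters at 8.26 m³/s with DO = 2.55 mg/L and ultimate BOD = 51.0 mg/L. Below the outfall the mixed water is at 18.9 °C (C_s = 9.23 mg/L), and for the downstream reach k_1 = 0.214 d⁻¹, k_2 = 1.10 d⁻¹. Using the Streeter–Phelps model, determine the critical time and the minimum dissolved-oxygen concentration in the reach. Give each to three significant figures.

t_c ≈ 0.938 d; minimum DO ≈ 7.02 mg/L

Mixed DO = (29.9×8.71 + 8.26×2.55)/(29.9+8.26) = 281.5/38.16 = 7.377 mg/L.
Mixed L₀ = (29.9×3.61 + 8.26×51.0)/(38.16) = 529.2/38.16 = 13.87 mg/L.
Initial deficit D₀ = C_s − DO₀ = 9.23 − 7.377 = 1.853 mg/L.
t_c = (1/0.8860) ln[(1.10/0.214)(1 − 1.853×0.8860/(0.214×13.87))] = 1.129 × ln(2.296) = 0.9381 d.
D_c = (0.214/1.10) × 13.87 × e^(−0.214×0.9381) = 0.1945 × 13.87 × 0.8181 = 2.207 mg/L.
Minimum DO = 9.23 − 2.207 = 7.023 mg/L.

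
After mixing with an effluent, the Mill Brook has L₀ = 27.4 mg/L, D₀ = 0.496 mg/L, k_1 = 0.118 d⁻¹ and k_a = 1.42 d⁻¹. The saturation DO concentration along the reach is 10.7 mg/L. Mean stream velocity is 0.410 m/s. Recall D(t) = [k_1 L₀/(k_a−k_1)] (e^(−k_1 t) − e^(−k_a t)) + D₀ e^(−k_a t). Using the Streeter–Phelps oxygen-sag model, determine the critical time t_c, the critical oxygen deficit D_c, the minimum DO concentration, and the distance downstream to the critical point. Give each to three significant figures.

At the critical point dD/dt = 0, so k_1 L₀ e^(−k_1 t) = k_a D. Substituting D(t) from the Streeter–Phelps equation and solving for t gives
t_c = ln[(k_a/k_1)(1 − D₀(k_a−k_1)/(k_1 L₀))] / (k_a−k_1).
Here k_a−k_1 = 1.302 d⁻¹ and 1 − D₀(k_a−k_1)/(k_1 L₀) = 1 − 0.496×1.302/(0.118×27.4) = 0.8003, so
t_c = ln(12.03 × 0.8003) / 1.302 = 2.265 / 1.302 = 1.740 d.
L(t_c) = L₀ e^(−k_1 t_c) = 27.4 × 0.8144 = 22.32 mg/L, and at the critical point k_a D_c = k_1 L, so D_c = (0.118/1.42) × 22.32 = 1.854 mg/L.
Minimum DO = C_s − D_c = 10.7 − 1.854 = 8.846 mg/L.
x_c = v t_c = 0.410 m/s × 1.740 d × 86400 s/d = 61620 m ≈ 61.6 km.

t_c ≈ 1.74 d; D_c ≈ 1.85 mg/L; min DO ≈ 8.85 mg/L; x_c ≈ 61.6 km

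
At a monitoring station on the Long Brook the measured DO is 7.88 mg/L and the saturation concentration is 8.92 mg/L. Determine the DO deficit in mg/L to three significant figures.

D = C_s − C = 8.92 − 7.88 = 1.04 mg/L.

D ≈ 1.04 mg/L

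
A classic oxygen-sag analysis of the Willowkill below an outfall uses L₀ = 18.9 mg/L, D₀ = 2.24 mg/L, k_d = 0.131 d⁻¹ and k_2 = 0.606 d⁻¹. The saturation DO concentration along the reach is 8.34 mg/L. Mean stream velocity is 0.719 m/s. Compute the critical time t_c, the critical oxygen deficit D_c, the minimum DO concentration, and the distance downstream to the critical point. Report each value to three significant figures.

t_c = [1/(k_2−k_d)] ln[(k_2/k_d)(1 − D₀(k_2−k_d)/(k_d L₀))]
= [1/(0.606−0.131)] ln[(0.606/0.131)(1 − 2.24×0.4750/(0.131×18.9))]
= (1/0.4750) ln[4.626 × 0.5703] = 2.105 × ln(2.638) = 2.105 × 0.9700 = 2.042 d.
L(t_c) = L₀ e^(−k_d t_c) = 18.9 × 0.7653 = 14.46 mg/L, and at the critical point k_2 D_c = k_d L, so D_c = (0.131/0.606) × 14.46 = 3.127 mg/L.
Minimum DO = C_s − D_c = 8.34 − 3.127 = 5.213 mg/L.
x_c = v t_c = 0.719 m/s × 2.042 d × 86400 s/d = 126900 m ≈ 127 km.

t_c ≈ 2.04 d; D_c ≈ 3.13 mg/L; min DO ≈ 5.21 mg/L; x_c ≈ 127 km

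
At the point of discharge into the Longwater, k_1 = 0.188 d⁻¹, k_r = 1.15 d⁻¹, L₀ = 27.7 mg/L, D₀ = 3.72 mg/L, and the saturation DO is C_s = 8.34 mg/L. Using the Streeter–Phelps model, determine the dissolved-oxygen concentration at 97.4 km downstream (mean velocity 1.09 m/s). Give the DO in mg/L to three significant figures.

DO ≈ 4.40 mg/L

Travel time t = x/v = 97.4 km / (1.09 m/s) = 97400 m / 1.09 m/s = 89360 s = 1.034 d.
k_1 L₀/(k_r−k_1) = 0.188×27.7/(1.15−0.188) = 5.208/0.9620 = 5.413 mg/L.
e^(−k_1 t) = e^(−0.188×1.034) = 0.8233; e^(−k_r t) = e^(−1.15×1.034) = 0.3044.
D = 5.413 × (0.8233 − 0.3044) + 3.72 × 0.3044 = 2.809 + 1.132 = 3.941 mg/L.
DO = C_s − D = 8.34 − 3.941 = 4.399 mg/L.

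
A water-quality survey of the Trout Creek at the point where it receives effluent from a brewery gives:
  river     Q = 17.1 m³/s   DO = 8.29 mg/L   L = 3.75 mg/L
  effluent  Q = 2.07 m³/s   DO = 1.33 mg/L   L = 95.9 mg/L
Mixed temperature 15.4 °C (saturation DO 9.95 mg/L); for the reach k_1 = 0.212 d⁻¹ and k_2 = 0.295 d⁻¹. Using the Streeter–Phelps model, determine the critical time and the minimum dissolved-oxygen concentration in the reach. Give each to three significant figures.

Mixed DO = (17.1×8.29 + 2.07×1.33)/(17.1+2.07) = 144.5/19.17 = 7.538 mg/L.
Mixed L₀ = (17.1×3.75 + 2.07×95.9)/(19.17) = 262.6/19.17 = 13.70 mg/L.
Initial deficit D₀ = C_s − DO₀ = 9.95 − 7.538 = 2.412 mg/L.
t_c = (1/0.08300) ln[(0.295/0.212)(1 − 2.412×0.08300/(0.212×13.70))] = 12.05 × ln(1.296) = 3.120 d.
D_c = (0.212/0.295) × 13.70 × e^(−0.212×3.120) = 0.7186 × 13.70 × 0.5161 = 5.081 mg/L.
Minimum DO = 9.95 − 5.081 = 4.869 mg/L.

t_c ≈ 3.12 d; minimum DO ≈ 4.87 mg/L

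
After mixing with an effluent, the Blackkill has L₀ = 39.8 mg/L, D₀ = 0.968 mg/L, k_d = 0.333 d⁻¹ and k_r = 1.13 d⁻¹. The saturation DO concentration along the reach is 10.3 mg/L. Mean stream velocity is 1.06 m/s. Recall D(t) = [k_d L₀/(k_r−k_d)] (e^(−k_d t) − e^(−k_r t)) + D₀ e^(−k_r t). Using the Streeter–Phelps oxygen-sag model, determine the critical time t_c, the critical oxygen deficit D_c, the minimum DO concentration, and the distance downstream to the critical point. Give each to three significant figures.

t_c ≈ 1.46 d; D_c ≈ 7.22 mg/L; min DO ≈ 3.08 mg/L; x_c ≈ 134 km

t_c = [1/(k_r−k_d)] ln[(k_r/k_d)(1 − D₀(k_r−k_d)/(k_d L₀))]
= [1/(1.13−0.333)] ln[(1.13/0.333)(1 − 0.968×0.7970/(0.333×39.8))]
= (1/0.7970) ln[3.393 × 0.9418] = 1.255 × ln(3.196) = 1.255 × 1.162 = 1.458 d.
L(t_c) = L₀ e^(−k_d t_c) = 39.8 × 0.6154 = 24.49 mg/L, and at the critical point k_r D_c = k_d L, so D_c = (0.333/1.13) × 24.49 = 7.218 mg/L.
Minimum DO = C_s − D_c = 10.3 − 7.218 = 3.082 mg/L.
x_c = v t_c = 1.06 m/s × 1.458 d × 86400 s/d = 133500 m ≈ 134 km.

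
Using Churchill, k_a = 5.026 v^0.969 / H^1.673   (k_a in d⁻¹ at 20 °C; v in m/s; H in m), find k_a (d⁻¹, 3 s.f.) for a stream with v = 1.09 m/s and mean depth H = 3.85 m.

k_a ≈ 0.573 d⁻¹

k_a = 5.026 × 1.09^0.969 / 3.85^1.673 = 5.026 × 1.087 / 9.538 = 0.5728 d⁻¹.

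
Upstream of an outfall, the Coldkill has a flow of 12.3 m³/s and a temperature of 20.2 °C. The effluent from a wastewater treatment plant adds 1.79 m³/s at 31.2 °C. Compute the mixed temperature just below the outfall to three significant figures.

Flow-weighted mixing: C = (Q_r C_r + Q_w C_w)/(Q_r + Q_w)
= (12.3×20.2 + 1.79×31.2)/(12.3 + 1.79) = 304.3/14.09 = 21.60 °C.

21.6 °C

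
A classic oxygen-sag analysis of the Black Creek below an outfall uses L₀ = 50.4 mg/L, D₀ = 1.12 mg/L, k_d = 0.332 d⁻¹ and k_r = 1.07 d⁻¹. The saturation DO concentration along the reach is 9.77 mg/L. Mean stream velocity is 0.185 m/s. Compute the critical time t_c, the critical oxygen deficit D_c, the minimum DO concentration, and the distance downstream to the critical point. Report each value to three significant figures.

t_c ≈ 1.52 d; D_c ≈ 9.45 mg/L; min DO ≈ 0.320 mg/L; x_c ≈ 24.2 km

At the critical point dD/dt = 0, so k_d L₀ e^(−k_d t) = k_r D. Substituting D(t) from the Streeter–Phelps equation and solving for t gives
t_c = ln[(k_r/k_d)(1 − D₀(k_r−k_d)/(k_d L₀))] / (k_r−k_d).
Here k_r−k_d = 0.7380 d⁻¹ and 1 − D₀(k_r−k_d)/(k_d L₀) = 1 − 1.12×0.7380/(0.332×50.4) = 0.9506, so
t_c = ln(3.223 × 0.9506) / 0.7380 = 1.120 / 0.7380 = 1.517 d.
L(t_c) = L₀ e^(−k_d t_c) = 50.4 × 0.6043 = 30.46 mg/L, and at the critical point k_r D_c = k_d L, so D_c = (0.332/1.07) × 30.46 = 9.450 mg/L.
Minimum DO = C_s − D_c = 9.77 − 9.450 = 0.3198 mg/L.
x_c = v t_c = 0.185 m/s × 1.517 d × 86400 s/d = 24250 m ≈ 24.2 km.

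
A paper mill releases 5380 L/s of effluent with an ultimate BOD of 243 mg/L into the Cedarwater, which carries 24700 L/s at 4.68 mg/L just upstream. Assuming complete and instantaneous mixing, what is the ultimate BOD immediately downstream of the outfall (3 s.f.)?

47.3 mg/L

Flow-weighted mixing: C = (Q_r C_r + Q_w C_w)/(Q_r + Q_w)
= (24700×4.68 + 5380×243)/(24700 + 5380) = 1.423×10^6/30080 = 47.31 mg/L.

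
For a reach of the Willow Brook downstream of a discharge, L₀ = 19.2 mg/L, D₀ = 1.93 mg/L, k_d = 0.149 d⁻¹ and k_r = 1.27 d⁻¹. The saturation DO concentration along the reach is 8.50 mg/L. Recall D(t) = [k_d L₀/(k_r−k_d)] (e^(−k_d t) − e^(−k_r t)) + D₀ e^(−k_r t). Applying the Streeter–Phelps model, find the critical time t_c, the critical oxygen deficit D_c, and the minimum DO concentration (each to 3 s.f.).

t_c ≈ 0.652 d; D_c ≈ 2.04 mg/L; min DO ≈ 6.46 mg/L

At the critical point dD/dt = 0, so k_d L₀ e^(−k_d t) = k_r D. Substituting D(t) from the Streeter–Phelps equation and solving for t gives
t_c = ln[(k_r/k_d)(1 − D₀(k_r−k_d)/(k_d L₀))] / (k_r−k_d).
Here k_r−k_d = 1.121 d⁻¹ and 1 − D₀(k_r−k_d)/(k_d L₀) = 1 − 1.93×1.121/(0.149×19.2) = 0.2437, so
t_c = ln(8.523 × 0.2437) / 1.121 = 0.7311 / 1.121 = 0.6522 d.
D_c = (k_d/k_r) L₀ e^(−k_d t_c) = (0.149/1.27) × 19.2 × e^(−0.149×0.6522) = 0.1173 × 19.2 × 0.9074 = 2.044 mg/L.
Minimum DO = C_s − D_c = 8.50 − 2.044 = 6.456 mg/L.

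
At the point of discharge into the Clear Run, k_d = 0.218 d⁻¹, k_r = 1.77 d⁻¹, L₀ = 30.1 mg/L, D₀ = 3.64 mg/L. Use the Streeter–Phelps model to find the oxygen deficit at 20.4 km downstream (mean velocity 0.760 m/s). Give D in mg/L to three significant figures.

Travel time t = x/v = 20.4 km / (0.760 m/s) = 20400 m / 0.760 m/s = 26840 s = 0.3107 d.
k_d L₀/(k_r−k_d) = 0.218×30.1/(1.77−0.218) = 6.562/1.552 = 4.228 mg/L.
e^(−k_d t) = e^(−0.218×0.3107) = 0.9345; e^(−k_r t) = e^(−1.77×0.3107) = 0.5770.
D = 4.228 × (0.9345 − 0.5770) + 3.64 × 0.5770 = 1.512 + 2.100 = 3.612 mg/L.

D ≈ 3.61 mg/L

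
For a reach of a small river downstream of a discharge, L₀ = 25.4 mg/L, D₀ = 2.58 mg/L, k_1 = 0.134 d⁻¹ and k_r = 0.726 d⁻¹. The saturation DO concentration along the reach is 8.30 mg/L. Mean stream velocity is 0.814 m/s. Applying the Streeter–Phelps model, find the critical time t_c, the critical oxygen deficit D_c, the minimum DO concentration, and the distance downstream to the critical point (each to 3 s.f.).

t_c ≈ 1.85 d; D_c ≈ 3.66 mg/L; min DO ≈ 4.64 mg/L; x_c ≈ 130 km

t_c = [1/(k_r−k_1)] ln[(k_r/k_1)(1 − D₀(k_r−k_1)/(k_1 L₀))]
= [1/(0.726−0.134)] ln[(0.726/0.134)(1 − 2.58×0.5920/(0.134×25.4))]
= (1/0.5920) ln[5.418 × 0.5513] = 1.689 × ln(2.987) = 1.689 × 1.094 = 1.848 d.
D_c = (k_1/k_r) L₀ e^(−k_1 t_c) = (0.134/0.726) × 25.4 × e^(−0.134×1.848) = 0.1846 × 25.4 × 0.7806 = 3.660 mg/L.
Minimum DO = C_s − D_c = 8.30 − 3.660 = 4.640 mg/L.
x_c = v t_c = 0.814 m/s × 1.848 d × 86400 s/d = 130000 m ≈ 130 km.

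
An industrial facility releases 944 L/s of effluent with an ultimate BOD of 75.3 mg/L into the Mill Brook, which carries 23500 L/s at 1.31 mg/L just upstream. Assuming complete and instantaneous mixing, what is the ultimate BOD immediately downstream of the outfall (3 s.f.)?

4.17 mg/L

Flow-weighted mixing: C = (Q_r C_r + Q_w C_w)/(Q_r + Q_w)
= (23500×1.31 + 944×75.3)/(23500 + 944) = 101900/24440 = 4.167 mg/L.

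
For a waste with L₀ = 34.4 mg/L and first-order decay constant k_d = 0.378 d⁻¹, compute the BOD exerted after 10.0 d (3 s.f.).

y ≈ 33.6 mg/L

y_t = L₀(1 − e^(−k_d t)) = 34.4 × (1 − e^(−0.378×10.0))
= 34.4 × (1 − 0.02282) = 34.4 × 0.9772 = 33.61 mg/L.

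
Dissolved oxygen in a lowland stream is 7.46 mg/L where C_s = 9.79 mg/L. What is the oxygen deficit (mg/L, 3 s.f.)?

D ≈ 2.33 mg/L

D = C_s − C = 9.79 − 7.46 = 2.33 mg/L.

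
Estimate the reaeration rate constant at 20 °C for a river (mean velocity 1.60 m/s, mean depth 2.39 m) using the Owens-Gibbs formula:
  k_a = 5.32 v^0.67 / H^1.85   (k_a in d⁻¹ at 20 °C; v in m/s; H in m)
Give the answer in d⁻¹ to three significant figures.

k_a = 5.32 × 1.60^0.67 / 2.39^1.85 = 5.32 × 1.370 / 5.012 = 1.454 d⁻¹.

k_a ≈ 1.45 d⁻¹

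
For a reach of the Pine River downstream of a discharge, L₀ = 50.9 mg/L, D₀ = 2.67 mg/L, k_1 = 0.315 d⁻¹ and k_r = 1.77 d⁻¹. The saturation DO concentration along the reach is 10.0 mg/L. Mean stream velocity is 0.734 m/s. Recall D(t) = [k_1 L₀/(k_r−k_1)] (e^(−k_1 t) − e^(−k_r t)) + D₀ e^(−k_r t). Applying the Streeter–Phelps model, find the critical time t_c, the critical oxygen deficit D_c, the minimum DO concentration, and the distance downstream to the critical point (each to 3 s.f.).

t_c = [1/(k_r−k_1)] ln[(k_r/k_1)(1 − D₀(k_r−k_1)/(k_1 L₀))]
= [1/(1.77−0.315)] ln[(1.77/0.315)(1 − 2.67×1.455/(0.315×50.9))]
= (1/1.455) ln[5.619 × 0.7577] = 0.6873 × ln(4.258) = 0.6873 × 1.449 = 0.9957 d.
D_c = (k_1/k_r) L₀ e^(−k_1 t_c) = (0.315/1.77) × 50.9 × e^(−0.315×0.9957) = 0.1780 × 50.9 × 0.7308 = 6.620 mg/L.
Minimum DO = C_s − D_c = 10.0 − 6.620 = 3.380 mg/L.
x_c = v t_c = 0.734 m/s × 0.9957 d × 86400 s/d = 63140 m ≈ 63.1 km.

t_c ≈ 0.996 d; D_c ≈ 6.62 mg/L; min DO ≈ 3.38 mg/L; x_c ≈ 63.1 km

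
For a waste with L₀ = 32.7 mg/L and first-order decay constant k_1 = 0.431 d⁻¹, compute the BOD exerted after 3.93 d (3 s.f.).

y_t = L₀(1 − e^(−k_1 t)) = 32.7 × (1 − e^(−0.431×3.93))
= 32.7 × (1 − 0.1838) = 32.7 × 0.8162 = 26.69 mg/L.

y ≈ 26.7 mg/L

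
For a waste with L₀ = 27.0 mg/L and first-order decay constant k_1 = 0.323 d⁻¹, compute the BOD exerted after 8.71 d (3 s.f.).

y_t = L₀(1 − e^(−k_1 t)) = 27.0 × (1 − e^(−0.323×8.71))
= 27.0 × (1 − 0.06000) = 27.0 × 0.9400 = 25.38 mg/L.

y ≈ 25.4 mg/L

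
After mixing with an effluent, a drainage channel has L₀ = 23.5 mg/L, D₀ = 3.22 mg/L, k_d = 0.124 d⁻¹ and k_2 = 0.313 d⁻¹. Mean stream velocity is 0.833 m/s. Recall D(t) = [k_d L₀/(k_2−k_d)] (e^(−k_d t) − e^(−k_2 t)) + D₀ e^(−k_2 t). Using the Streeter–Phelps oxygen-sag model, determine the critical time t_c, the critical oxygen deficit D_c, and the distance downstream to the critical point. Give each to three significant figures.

At the critical point dD/dt = 0, so k_d L₀ e^(−k_d t) = k_2 D. Substituting D(t) from the Streeter–Phelps equation and solving for t gives
t_c = ln[(k_2/k_d)(1 − D₀(k_2−k_d)/(k_d L₀))] / (k_2−k_d).
Here k_2−k_d = 0.1890 d⁻¹ and 1 − D₀(k_2−k_d)/(k_d L₀) = 1 − 3.22×0.1890/(0.124×23.5) = 0.7912, so
t_c = ln(2.524 × 0.7912) / 0.1890 = 0.6917 / 0.1890 = 3.660 d.
D_c = (k_d/k_2) L₀ e^(−k_d t_c) = (0.124/0.313) × 23.5 × e^(−0.124×3.660) = 0.3962 × 23.5 × 0.6352 = 5.914 mg/L.
x_c = v t_c = 0.833 m/s × 3.660 d × 86400 s/d = 263400 m ≈ 263 km.

t_c ≈ 3.66 d; D_c ≈ 5.91 mg/L; x_c ≈ 263 km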